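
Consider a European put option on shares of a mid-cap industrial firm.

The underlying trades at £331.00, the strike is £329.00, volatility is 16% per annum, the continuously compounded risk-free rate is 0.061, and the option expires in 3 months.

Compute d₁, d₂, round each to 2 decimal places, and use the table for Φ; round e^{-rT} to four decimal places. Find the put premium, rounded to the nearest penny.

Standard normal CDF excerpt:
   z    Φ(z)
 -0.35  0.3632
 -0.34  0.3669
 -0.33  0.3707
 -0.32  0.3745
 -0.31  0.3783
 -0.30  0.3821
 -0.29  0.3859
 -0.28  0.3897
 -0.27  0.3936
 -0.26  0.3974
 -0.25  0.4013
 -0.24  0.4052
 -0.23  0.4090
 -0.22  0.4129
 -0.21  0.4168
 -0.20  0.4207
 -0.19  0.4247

£7.31

σ√T = 0.16 × 0.5000 = 0.0800
ln(S/K) + (r + σ²/2)T = ln(331/329) + (0.061 + 0.16²/2)·0.25 = 0.0061 + 0.0185 = 0.0245
d₁ = 0.0245 / 0.0800 = 0.3064 → 0.31
d₂ = d₁ − σ√T = 0.3064 − 0.0800 = 0.2264 → 0.23
exp(−rT) = exp(−0.061·0.25) = 0.9849
P = 329·0.9849·N(-0.23) − 331·N(-0.31) = 329·0.9849·0.4090 − 331·0.3783 = 132.5291 − 125.2173 = 7.3118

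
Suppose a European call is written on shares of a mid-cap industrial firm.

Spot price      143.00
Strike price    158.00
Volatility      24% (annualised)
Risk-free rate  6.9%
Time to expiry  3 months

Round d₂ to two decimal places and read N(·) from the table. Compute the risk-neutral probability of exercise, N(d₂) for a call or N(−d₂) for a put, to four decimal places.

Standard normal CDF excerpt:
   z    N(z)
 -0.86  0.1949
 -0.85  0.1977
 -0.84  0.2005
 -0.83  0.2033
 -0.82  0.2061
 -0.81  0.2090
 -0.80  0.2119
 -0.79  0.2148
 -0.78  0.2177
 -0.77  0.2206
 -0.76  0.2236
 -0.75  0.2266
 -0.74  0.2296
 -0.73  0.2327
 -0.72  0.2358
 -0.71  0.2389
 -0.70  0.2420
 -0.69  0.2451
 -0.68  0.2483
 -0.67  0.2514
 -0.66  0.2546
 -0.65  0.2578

σ√T = 0.24·√0.25 = 0.1200
ln(S/K) + (r + σ²/2)T = ln(143/158) + (0.069 + 0.24²/2)·0.25 = -0.0998 + 0.0244 = -0.0753
d₁ = -0.0753 / 0.1200 = -0.6275 ≈ -0.63
d₂ = d₁ − σ√T = -0.6275 − 0.1200 = -0.7475 ≈ -0.75
Pr(exercise) under Q = N(d₂) = 0.2266

0.2266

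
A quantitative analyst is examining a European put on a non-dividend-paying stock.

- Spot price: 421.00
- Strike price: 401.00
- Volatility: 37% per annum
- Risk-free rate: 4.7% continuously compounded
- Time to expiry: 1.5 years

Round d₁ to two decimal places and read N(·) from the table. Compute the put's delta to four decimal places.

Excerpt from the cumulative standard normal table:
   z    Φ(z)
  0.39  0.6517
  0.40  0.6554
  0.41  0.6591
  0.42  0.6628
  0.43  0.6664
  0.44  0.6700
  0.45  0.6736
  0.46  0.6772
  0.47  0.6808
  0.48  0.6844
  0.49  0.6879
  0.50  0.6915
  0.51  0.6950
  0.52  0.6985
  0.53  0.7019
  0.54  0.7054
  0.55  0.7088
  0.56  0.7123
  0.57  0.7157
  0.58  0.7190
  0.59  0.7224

-0.3121

T = 1.5;  σ√T = 0.4532
d₁ = [ln(421/401) + (0.047 + 0.37²/2)·1.5] / 0.4532 = [0.0487 + 0.1732] / 0.4532 = 0.4896 ≈ 0.49
N(d₁) = N(0.49) = 0.6879
Δ_put = N(d₁) − 1 = 0.6879 − 1 = -0.3121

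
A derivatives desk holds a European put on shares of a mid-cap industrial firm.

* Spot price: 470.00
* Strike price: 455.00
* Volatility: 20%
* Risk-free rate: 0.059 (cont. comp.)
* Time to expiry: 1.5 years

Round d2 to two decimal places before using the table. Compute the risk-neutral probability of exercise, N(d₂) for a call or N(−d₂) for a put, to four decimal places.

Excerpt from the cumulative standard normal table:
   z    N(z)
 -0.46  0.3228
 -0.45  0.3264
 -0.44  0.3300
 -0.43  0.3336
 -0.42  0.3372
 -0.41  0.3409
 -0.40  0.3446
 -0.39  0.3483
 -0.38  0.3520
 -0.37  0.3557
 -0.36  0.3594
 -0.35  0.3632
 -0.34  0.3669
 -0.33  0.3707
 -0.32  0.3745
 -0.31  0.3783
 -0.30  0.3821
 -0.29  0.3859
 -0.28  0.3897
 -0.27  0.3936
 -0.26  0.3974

T = 1.5;  σ√T = 0.2449
d₁ = [ln(470/455) + (0.059 + 0.2²/2)·1.5] / 0.2449 = [0.0324 + 0.1185] / 0.2449 = 0.6162 ≈ 0.62
d₂ = d₁ − σ√T = 0.6162 − 0.2449 = 0.3712 ≈ 0.37
Risk-neutral Pr[S_T < K] = N(−d₂) = N(-0.37) = 0.3557

0.3557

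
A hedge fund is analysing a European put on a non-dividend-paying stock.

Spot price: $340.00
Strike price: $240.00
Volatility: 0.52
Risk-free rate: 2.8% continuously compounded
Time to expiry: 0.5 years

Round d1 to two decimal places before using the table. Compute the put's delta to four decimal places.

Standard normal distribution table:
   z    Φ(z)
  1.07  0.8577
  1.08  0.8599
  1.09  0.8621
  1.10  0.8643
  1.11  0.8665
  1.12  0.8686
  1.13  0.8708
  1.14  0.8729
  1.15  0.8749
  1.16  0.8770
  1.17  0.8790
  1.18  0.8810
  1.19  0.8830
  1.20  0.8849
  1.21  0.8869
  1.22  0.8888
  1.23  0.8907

-0.1210

σ√T = 0.52·√0.5 = 0.3677
d₁ = [ln(340/240) + (0.028 + ½·0.52²)·0.5] / (σ√T) = (0.3483 + 0.0816) / 0.3677 = 1.1692 → 1.17
N(d₁) = N(1.17) = 0.8790
Δ_put = N(d₁) − 1 = 0.8790 − 1 = -0.1210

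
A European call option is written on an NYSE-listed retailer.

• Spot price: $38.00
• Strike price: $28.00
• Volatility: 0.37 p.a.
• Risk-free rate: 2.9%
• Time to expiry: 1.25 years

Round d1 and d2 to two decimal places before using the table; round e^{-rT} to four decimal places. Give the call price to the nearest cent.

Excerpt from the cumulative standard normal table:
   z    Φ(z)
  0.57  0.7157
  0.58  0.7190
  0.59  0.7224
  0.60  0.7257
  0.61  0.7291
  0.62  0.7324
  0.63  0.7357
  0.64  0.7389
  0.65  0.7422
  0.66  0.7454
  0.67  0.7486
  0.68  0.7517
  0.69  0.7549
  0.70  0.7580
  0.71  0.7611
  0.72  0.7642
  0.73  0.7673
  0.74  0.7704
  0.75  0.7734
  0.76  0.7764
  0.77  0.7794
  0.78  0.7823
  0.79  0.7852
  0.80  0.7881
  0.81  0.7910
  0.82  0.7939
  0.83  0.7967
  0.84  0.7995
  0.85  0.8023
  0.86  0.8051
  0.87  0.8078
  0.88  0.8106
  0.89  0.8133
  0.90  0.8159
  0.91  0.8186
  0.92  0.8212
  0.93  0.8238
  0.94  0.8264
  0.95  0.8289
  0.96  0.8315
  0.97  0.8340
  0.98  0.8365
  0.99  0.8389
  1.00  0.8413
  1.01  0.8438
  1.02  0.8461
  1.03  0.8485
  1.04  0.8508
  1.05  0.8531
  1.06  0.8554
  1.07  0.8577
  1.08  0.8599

$12.47

σ√T = 0.37·√1.25 = 0.4137
ln(S/K) + (r + σ²/2)T = ln(38/28) + (0.029 + 0.37²/2)·1.25 = 0.3054 + 0.1218 = 0.4272
d₁ = 0.4272 / 0.4137 = 1.0327 ⇒ 1.03
d₂ = d₁ − σ√T = 1.0327 − 0.4137 = 0.6190 ⇒ 0.62
e^(−rT) = e^(−0.029·1.25) = 0.9644
N(d₁) = N(1.03) = 0.8485;  N(d₂) = N(0.62) = 0.7324
C = 38·0.8485 − 28·0.9644·0.7324 = 32.2430 − 19.7771 = 12.4659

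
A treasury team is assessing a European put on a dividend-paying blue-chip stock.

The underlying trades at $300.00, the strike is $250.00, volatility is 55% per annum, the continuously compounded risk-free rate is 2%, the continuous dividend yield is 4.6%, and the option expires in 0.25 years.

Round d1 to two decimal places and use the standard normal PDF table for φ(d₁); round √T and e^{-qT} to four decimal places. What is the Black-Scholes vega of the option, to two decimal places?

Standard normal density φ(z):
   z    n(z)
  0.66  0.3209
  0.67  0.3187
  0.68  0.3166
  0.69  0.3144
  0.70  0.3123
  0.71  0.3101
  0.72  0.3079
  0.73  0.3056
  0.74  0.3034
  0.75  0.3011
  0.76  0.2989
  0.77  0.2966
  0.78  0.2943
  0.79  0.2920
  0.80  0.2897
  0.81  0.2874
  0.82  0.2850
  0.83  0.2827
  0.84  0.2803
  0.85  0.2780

σ√T = 0.55·√0.25 = 0.2750
ln(S/K) + (r − q + σ²/2)T = ln(300/250) + (0.02 − 0.046 + 0.55²/2)·0.25 = 0.1823 + 0.0313 = 0.2136
d₁ = 0.2136 / 0.2750 = 0.7769 ⇒ 0.78
√T = √0.25 = 0.5000
φ(d₁) = φ(0.78) = 0.2943
exp(−qT) = exp(−0.046·0.25) = 0.9886
vega = S·exp(−qT)·φ(d₁)·√T = 300·0.9886·0.2943·0.5000 = 43.6417
(Call and put vega coincide under Black-Scholes.)

43.64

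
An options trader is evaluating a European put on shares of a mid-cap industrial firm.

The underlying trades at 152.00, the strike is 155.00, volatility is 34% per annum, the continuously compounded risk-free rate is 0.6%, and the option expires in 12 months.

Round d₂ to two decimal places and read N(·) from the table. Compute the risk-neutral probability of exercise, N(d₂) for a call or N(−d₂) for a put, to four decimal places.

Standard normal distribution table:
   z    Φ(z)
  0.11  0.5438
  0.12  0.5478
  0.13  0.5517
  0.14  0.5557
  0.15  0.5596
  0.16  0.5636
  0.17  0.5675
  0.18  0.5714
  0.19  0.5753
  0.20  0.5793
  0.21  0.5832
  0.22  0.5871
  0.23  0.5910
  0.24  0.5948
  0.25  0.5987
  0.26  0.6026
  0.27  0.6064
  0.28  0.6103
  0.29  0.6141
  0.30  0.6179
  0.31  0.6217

0.5832

T = 1;  σ√T = 0.3400
ln(S/K) + (r + σ²/2)T = ln(152/155) + (0.006 + 0.34²/2)·1 = -0.0195 + 0.0638 = 0.0443
d₁ = 0.0443 / 0.3400 = 0.1302 → 0.13
d₂ = d₁ − σ√T = 0.1302 − 0.3400 = -0.2098 → -0.21
Pr(exercise) under Q = N(−d₂) = N(0.21) = 0.5832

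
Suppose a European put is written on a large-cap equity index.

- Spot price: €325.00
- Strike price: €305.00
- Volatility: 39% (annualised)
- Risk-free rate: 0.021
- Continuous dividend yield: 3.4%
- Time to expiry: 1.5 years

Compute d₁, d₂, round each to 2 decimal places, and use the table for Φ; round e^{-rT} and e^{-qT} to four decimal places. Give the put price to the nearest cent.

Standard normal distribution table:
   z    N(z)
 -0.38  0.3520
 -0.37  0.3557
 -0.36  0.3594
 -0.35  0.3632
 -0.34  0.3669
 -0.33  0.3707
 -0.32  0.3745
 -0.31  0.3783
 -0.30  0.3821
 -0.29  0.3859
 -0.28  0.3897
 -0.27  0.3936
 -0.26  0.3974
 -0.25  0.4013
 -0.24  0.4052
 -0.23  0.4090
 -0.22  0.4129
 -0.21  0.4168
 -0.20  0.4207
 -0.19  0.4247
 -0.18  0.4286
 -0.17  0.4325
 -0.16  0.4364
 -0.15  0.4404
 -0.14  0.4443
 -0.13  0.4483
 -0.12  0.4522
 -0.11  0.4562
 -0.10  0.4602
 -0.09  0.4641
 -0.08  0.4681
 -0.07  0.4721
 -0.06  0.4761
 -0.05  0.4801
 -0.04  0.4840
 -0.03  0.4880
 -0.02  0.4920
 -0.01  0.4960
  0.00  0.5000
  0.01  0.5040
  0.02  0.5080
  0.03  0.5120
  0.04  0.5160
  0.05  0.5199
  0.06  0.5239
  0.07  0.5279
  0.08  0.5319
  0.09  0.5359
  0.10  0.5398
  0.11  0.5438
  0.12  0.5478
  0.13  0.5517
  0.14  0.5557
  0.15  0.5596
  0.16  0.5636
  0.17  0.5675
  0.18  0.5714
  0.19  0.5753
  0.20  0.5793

€50.90

σ√T = 0.39·√1.5 = 0.4777
d₁ = [ln(325/305) + (0.021 − 0.034 + 0.39²/2)·1.5] / 0.4777 = [0.0635 + 0.0946] / 0.4777 = 0.3310 ⇒ 0.33
d₂ = d₁ − σ√T = 0.3310 − 0.4777 = -0.1467 ⇒ -0.15
e^(−qT) = e^(−0.034·1.5) = 0.9503;  e^(−rT) = e^(−0.021·1.5) = 0.9690
N(−d₂) = N(0.15) = 0.5596;  N(−d₁) = N(-0.33) = 0.3707
P = 305·0.9690·0.5596 − 325·0.9503·0.3707 = 165.3870 − 114.4898 = 50.8972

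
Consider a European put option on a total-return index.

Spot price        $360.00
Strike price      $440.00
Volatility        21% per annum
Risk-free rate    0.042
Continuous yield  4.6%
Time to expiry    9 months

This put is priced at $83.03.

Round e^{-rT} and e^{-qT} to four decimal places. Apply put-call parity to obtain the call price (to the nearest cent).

$4.47

e^(−qT) = e^(−0.046·0.75) = 0.9661;  e^(−rT) = e^(−0.042·0.75) = 0.9690
Put-call parity: C − P = S·e^(−qT) − K·e^(−rT) = 360·0.9661 − 440·0.9690 = 347.7960 − 426.3600 = -78.5640
C = P + (C − P) = 83.03 + (-78.5640) = 4.4660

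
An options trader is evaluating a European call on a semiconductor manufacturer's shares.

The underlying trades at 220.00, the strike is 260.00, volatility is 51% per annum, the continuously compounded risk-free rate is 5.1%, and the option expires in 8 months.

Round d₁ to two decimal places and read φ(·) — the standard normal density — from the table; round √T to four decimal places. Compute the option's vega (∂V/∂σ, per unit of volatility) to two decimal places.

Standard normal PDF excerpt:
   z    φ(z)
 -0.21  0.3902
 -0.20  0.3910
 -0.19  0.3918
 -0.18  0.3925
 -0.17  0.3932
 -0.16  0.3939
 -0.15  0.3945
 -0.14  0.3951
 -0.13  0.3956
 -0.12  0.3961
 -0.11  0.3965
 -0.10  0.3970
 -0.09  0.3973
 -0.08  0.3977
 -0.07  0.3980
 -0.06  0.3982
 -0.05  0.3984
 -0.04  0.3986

σ√T = 0.51·√0.6667 = 0.4164
d₁ = [ln(220/260) + (0.051 + 0.51²/2)·0.6667] / 0.4164 = [-0.1671 + 0.1207] / 0.4164 = -0.1113 → -0.11
√T = √0.6667 = 0.8165
φ(d₁) = φ(-0.11) = 0.3965
vega = S·φ(d₁)·√T = 220·0.3965·0.8165 = 71.2233
(Vega is the same for a European call and put with the same parameters.)

71.22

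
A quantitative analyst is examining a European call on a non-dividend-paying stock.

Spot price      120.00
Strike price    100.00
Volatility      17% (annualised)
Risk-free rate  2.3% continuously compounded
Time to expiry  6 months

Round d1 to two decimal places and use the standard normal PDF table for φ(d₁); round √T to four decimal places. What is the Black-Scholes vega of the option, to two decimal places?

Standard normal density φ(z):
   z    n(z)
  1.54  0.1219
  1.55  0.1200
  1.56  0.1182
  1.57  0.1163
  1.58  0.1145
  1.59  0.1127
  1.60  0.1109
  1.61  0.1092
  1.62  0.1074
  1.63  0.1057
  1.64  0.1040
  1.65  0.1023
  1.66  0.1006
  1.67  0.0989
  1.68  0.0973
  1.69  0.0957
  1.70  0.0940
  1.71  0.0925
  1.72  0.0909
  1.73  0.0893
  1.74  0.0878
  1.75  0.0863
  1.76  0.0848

8.39

T = 0.5;  σ√T = 0.1202
d₁ = [ln(120/100) + (0.023 + 0.17²/2)·0.5] / 0.1202 = [0.1823 + 0.0187] / 0.1202 = 1.6725 ≈ 1.67
√T = √0.5 = 0.7071
φ(d₁) = φ(1.67) = 0.0989
vega = S·φ(d₁)·√T = 120·0.0989·0.7071 = 8.3919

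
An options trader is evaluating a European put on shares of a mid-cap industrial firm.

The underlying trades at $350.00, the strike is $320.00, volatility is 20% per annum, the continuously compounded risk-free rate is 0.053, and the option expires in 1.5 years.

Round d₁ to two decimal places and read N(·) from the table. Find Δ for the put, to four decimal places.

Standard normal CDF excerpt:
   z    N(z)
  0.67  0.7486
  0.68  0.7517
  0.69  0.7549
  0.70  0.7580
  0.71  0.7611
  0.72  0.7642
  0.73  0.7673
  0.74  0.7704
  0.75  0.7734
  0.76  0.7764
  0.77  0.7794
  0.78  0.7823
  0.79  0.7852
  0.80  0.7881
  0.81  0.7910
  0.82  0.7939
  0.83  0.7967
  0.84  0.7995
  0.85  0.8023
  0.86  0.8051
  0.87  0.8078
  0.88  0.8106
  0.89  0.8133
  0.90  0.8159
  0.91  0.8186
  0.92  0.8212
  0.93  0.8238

T = 1.5;  σ√T = 0.2449
d₁ = [ln(350/320) + (0.053 + ½·0.2²)·1.5] / (σ√T) = (0.0896 + 0.1095) / 0.2449 = 0.8129 ⇒ 0.81
N(d₁) = N(0.81) = 0.7910
Δ_put = N(d₁) − 1 = 0.7910 − 1 = -0.2090

-0.2090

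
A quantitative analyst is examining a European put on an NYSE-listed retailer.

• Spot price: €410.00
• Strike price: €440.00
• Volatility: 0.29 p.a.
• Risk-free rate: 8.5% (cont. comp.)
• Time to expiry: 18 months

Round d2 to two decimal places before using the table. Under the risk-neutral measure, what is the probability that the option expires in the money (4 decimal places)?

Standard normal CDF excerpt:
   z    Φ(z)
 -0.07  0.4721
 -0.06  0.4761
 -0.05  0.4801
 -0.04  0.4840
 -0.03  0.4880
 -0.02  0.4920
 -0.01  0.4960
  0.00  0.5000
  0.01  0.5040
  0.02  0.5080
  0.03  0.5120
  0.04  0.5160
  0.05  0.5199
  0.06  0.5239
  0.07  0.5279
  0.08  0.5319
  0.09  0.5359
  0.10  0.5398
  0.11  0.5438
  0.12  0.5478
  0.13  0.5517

0.5080

σ√T = 0.29 × 1.2247 = 0.3552
ln(S/K) + (r + σ²/2)T = ln(410/440) + (0.085 + 0.29²/2)·1.5 = -0.0706 + 0.1906 = 0.1200
d₁ = 0.1200 / 0.3552 = 0.3377 → 0.34
d₂ = d₁ − σ√T = 0.3377 − 0.3552 = -0.0174 → -0.02
Pr(exercise) under Q = N(−d₂) = N(0.02) = 0.5080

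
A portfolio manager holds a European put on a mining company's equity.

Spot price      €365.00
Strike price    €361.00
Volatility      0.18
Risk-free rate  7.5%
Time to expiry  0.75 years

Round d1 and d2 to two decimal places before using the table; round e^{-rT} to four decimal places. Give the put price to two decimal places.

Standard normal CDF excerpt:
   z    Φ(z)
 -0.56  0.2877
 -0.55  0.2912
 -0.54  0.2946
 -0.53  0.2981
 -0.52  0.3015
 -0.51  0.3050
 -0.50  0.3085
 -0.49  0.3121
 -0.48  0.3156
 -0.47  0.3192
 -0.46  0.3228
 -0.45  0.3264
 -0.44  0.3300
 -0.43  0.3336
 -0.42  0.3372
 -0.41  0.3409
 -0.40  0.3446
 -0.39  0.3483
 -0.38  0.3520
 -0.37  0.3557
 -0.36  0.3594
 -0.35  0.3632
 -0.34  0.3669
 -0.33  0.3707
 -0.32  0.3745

€12.62

σ√T = 0.18·√0.75 = 0.1559
ln(S/K) + (r + σ²/2)T = ln(365/361) + (0.075 + 0.18²/2)·0.75 = 0.0110 + 0.0684 = 0.0794
d₁ = 0.0794 / 0.1559 = 0.5095 which rounds to 0.51
d₂ = d₁ − σ√T = 0.5095 − 0.1559 = 0.3536 which rounds to 0.35
e^(−rT) = e^(−0.075·0.75) = 0.9453
N(−d₂) = N(-0.35) = 0.3632;  N(−d₁) = N(-0.51) = 0.3050
P = 361·0.9453·0.3632 − 365·0.3050 = 123.9432 − 111.3250 = 12.6182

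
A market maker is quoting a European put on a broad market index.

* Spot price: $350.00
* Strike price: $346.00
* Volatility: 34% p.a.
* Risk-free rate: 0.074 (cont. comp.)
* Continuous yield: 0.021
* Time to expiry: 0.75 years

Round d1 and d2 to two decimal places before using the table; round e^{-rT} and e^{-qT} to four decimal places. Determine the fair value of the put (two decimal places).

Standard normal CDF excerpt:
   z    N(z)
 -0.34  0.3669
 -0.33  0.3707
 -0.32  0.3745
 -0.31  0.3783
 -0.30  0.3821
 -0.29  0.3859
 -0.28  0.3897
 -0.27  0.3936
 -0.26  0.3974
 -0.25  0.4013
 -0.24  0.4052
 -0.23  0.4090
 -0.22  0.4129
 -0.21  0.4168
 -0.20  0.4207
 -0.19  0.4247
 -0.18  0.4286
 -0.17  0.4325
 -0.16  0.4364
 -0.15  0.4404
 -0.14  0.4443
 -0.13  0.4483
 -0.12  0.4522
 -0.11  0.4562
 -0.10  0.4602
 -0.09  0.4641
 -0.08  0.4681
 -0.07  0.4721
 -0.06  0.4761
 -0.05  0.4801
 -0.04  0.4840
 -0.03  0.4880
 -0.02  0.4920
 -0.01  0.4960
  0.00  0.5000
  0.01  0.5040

$30.70

T = 0.75;  σ√T = 0.2944
d₁ = [ln(350/346) + (0.074 − 0.021 + ½·0.34²)·0.75] / (σ√T) = (0.0115 + 0.0831) / 0.2944 = 0.3213 → 0.32
d₂ = 0.3213 − 0.2944 = 0.0268 → 0.03
e^(−qT) = e^(−0.021·0.75) = 0.9844;  e^(−rT) = e^(−0.074·0.75) = 0.9460
P = 346·0.9460·N(-0.03) − 350·0.9844·N(-0.32) = 346·0.9460·0.4880 − 350·0.9844·0.3745 = 159.7302 − 129.0302 = 30.7000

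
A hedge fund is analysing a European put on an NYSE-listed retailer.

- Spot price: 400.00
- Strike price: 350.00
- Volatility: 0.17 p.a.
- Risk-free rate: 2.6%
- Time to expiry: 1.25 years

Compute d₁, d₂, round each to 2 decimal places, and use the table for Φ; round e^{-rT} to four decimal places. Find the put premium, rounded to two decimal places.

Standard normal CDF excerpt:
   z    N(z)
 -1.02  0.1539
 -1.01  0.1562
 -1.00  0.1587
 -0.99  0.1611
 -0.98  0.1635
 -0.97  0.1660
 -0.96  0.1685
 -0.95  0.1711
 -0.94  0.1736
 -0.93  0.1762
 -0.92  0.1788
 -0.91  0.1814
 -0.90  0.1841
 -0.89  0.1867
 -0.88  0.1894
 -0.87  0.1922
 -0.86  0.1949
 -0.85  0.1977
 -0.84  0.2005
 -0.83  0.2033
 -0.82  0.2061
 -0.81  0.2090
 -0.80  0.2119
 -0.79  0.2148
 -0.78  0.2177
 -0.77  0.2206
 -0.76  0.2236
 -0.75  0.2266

7.36

T = 1.25;  σ√T = 0.1901
d₁ = [ln(400/350) + (0.026 + 0.17²/2)·1.25] / 0.1901 = [0.1335 + 0.0506] / 0.1901 = 0.9686 → 0.97
d₂ = d₁ − σ√T = 0.9686 − 0.1901 = 0.7785 → 0.78
e^(−rT) = e^(−0.026·1.25) = 0.9680
P = 350·0.9680·N(-0.78) − 400·N(-0.97) = 350·0.9680·0.2177 − 400·0.1660 = 73.7568 − 66.4000 = 7.3568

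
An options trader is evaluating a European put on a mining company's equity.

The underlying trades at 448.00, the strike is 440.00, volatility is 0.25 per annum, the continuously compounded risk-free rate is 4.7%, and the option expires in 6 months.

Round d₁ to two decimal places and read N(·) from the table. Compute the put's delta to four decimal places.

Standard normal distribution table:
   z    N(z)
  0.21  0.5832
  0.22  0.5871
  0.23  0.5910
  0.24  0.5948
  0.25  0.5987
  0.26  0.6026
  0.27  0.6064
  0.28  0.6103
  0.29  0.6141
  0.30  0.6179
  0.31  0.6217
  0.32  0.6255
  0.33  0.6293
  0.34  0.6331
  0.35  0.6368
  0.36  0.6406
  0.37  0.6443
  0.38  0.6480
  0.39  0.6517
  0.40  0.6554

-0.3745

σ√T = 0.25·√0.5 = 0.1768
d₁ = [ln(448/440) + (0.047 + 0.25²/2)·0.5] / 0.1768 = [0.0180 + 0.0391] / 0.1768 = 0.3233 → 0.32
N(d₁) = N(0.32) = 0.6255
Δ_put = N(d₁) − 1 = 0.6255 − 1 = -0.3745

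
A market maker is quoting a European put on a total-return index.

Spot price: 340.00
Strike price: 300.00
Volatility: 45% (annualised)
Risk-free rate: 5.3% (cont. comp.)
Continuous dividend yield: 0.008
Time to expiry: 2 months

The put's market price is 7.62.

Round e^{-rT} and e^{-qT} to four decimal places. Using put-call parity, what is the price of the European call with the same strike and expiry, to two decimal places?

49.82

e^(−qT) = e^(−0.008·0.1667) = 0.9987;  e^(−rT) = e^(−0.053·0.1667) = 0.9912
Put-call parity: C − P = S·e^(−qT) − K·e^(−rT) = 340·0.9987 − 300·0.9912 = 339.5580 − 297.3600 = 42.1980
C = P + (C − P) = 7.62 + (42.1980) = 49.8180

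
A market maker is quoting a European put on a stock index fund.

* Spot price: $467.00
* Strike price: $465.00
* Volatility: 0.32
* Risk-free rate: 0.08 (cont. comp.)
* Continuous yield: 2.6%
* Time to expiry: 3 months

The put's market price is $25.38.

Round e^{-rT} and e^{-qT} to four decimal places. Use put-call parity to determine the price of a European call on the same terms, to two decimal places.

exp(−qT) = exp(−0.026·0.25) = 0.9935;  exp(−rT) = exp(−0.08·0.25) = 0.9802
Put-call parity: C − P = S·e^(−qT) − K·e^(−rT) = 467·0.9935 − 465·0.9802 = 463.9645 − 455.7930 = 8.1715
C = P + (C − P) = 25.38 + (8.1715) = 33.5515

$33.55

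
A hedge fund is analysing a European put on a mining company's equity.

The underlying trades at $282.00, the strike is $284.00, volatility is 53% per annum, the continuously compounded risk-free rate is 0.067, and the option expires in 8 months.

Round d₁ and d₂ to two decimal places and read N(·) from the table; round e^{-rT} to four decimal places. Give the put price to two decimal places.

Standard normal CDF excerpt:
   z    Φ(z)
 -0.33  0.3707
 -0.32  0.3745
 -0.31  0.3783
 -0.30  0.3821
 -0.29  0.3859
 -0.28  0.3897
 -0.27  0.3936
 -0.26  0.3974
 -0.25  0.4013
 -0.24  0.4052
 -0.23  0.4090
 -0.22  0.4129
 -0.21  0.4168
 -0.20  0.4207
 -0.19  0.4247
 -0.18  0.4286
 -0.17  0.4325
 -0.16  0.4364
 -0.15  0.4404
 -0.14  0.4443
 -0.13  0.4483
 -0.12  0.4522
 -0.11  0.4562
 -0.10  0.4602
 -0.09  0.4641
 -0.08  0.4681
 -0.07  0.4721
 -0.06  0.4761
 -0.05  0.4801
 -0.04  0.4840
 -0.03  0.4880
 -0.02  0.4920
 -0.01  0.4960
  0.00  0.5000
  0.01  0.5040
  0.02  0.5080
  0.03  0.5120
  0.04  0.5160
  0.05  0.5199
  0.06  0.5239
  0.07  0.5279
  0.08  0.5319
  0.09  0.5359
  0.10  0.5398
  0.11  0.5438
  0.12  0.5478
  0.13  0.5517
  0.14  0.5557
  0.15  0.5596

T = 0.6667;  σ√T = 0.4327
d₁ = [ln(282/284) + (0.067 + ½·0.53²)·0.6667] / (σ√T) = (-0.0071 + 0.1383) / 0.4327 = 0.3033 → 0.30
d₂ = 0.3033 − 0.4327 = -0.1295 → -0.13
exp(−rT) = exp(−0.067·0.6667) = 0.9563
N(−d₂) = N(0.13) = 0.5517;  N(−d₁) = N(-0.30) = 0.3821
P = 284·0.9563·0.5517 − 282·0.3821 = 149.8358 − 107.7522 = 42.0836

$42.08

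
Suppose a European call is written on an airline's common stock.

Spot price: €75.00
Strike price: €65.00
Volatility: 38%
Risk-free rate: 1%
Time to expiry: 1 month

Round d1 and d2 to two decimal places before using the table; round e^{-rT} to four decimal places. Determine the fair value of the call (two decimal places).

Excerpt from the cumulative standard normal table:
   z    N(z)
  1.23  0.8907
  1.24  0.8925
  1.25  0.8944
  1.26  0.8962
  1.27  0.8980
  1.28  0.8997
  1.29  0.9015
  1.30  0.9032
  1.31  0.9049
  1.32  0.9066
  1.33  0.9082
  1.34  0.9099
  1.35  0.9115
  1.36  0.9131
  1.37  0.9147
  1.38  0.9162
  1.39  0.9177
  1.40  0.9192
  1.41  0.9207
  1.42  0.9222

T = 0.08333;  σ√T = 0.1097
ln(S/K) + (r + σ²/2)T = ln(75/65) + (0.01 + 0.38²/2)·0.08333 = 0.1431 + 0.0068 = 0.1500
d₁ = 0.1500 / 0.1097 = 1.3670 which rounds to 1.37
d₂ = d₁ − σ√T = 1.3670 − 0.1097 = 1.2573 which rounds to 1.26
e^(−rT) = e^(−0.01·0.08333) = 0.9992
C = 75·N(1.37) − 65·0.9992·N(1.26) = 75·0.9147 − 65·0.9992·0.8962 = 68.6025 − 58.2064 = 10.3961

€10.40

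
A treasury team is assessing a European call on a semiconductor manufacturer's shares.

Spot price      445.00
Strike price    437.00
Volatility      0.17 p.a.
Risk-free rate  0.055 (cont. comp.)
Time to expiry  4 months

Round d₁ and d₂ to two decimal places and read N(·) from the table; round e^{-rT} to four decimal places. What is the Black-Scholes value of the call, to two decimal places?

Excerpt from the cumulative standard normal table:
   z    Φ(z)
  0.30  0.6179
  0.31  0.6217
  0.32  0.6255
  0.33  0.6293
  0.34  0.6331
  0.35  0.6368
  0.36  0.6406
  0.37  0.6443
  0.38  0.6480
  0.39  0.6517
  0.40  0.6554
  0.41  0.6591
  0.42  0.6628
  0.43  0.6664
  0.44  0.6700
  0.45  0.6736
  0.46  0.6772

σ√T = 0.17·√0.3333 = 0.0981
d₁ = [ln(445/437) + (0.055 + 0.17²/2)·0.3333] / 0.0981 = [0.0181 + 0.0231] / 0.0981 = 0.4207 → 0.42
d₂ = d₁ − σ√T = 0.4207 − 0.0981 = 0.3225 → 0.32
exp(−rT) = exp(−0.055·0.3333) = 0.9818
N(d₁) = N(0.42) = 0.6628;  N(d₂) = N(0.32) = 0.6255
C = 445·0.6628 − 437·0.9818·0.6255 = 294.9460 − 268.3686 = 26.5774

26.58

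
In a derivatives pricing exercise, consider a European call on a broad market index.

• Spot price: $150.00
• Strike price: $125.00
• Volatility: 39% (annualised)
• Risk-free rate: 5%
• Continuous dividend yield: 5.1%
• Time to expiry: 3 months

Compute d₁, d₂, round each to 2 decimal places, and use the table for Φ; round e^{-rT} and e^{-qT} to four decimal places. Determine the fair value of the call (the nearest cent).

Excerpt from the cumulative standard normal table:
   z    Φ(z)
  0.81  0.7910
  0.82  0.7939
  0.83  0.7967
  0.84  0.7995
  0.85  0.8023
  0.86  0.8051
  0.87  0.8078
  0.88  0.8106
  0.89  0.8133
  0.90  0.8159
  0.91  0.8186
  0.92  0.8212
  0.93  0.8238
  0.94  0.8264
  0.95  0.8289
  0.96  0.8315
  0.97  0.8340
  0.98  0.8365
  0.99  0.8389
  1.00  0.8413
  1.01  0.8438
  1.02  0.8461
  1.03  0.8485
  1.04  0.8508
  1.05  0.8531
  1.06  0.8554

σ√T = 0.39·√0.25 = 0.1950
d₁ = [ln(150/125) + (0.05 − 0.051 + ½·0.39²)·0.25] / (σ√T) = (0.1823 + 0.0188) / 0.1950 = 1.0312 which rounds to 1.03
d₂ = 1.0312 − 0.1950 = 0.8362 which rounds to 0.84
e^(−qT) = e^(−0.051·0.25) = 0.9873;  e^(−rT) = e^(−0.05·0.25) = 0.9876
N(d₁) = N(1.03) = 0.8485;  N(d₂) = N(0.84) = 0.7995
C = 150·0.9873·0.8485 − 125·0.9876·0.7995 = 125.6586 − 98.6983 = 26.9603

$26.96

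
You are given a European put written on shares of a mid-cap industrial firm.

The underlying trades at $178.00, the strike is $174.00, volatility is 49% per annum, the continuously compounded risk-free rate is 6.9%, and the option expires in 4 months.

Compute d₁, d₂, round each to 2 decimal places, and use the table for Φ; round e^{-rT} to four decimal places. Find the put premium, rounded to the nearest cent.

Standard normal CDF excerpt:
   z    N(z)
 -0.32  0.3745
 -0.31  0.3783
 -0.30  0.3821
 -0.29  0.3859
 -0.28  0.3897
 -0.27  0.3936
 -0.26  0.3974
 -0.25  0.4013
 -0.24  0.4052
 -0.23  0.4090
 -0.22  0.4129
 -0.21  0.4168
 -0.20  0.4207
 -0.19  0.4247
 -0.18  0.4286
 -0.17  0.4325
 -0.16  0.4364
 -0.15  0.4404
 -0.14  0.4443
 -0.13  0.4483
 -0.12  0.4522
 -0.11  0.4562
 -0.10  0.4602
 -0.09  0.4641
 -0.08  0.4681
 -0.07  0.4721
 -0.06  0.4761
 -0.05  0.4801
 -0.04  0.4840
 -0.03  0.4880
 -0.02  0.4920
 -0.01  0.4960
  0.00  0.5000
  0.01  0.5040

T = 0.3333;  σ√T = 0.2829
ln(S/K) + (r + σ²/2)T = ln(178/174) + (0.069 + 0.49²/2)·0.3333 = 0.0227 + 0.0630 = 0.0857
d₁ = 0.0857 / 0.2829 = 0.3031 → 0.30
d₂ = d₁ − σ√T = 0.3031 − 0.2829 = 0.0202 → 0.02
e^(−rT) = e^(−0.069·0.3333) = 0.9773
P = 174·0.9773·N(-0.02) − 178·N(-0.30) = 174·0.9773·0.4920 − 178·0.3821 = 83.6647 − 68.0138 = 15.6509

$15.65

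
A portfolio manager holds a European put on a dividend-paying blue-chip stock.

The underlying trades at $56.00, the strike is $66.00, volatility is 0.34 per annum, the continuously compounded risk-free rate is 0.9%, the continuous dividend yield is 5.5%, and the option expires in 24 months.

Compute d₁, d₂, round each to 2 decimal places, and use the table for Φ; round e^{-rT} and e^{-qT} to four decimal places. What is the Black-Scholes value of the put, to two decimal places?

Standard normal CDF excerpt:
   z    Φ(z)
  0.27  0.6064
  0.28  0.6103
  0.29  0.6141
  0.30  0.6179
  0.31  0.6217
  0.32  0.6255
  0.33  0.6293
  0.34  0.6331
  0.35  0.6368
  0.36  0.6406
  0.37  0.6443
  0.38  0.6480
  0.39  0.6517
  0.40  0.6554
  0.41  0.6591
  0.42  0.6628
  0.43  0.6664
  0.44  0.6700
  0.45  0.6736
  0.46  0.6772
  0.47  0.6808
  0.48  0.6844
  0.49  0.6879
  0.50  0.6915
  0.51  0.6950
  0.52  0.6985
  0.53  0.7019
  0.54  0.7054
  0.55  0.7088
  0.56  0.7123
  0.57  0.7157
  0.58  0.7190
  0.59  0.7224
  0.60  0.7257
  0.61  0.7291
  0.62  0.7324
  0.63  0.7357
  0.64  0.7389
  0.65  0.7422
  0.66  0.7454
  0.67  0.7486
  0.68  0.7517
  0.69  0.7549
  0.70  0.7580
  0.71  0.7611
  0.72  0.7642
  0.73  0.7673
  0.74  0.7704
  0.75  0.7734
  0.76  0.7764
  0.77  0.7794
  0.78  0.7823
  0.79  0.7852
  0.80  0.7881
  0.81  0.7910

$19.72

σ√T = 0.34 × 1.4142 = 0.4808
ln(S/K) + (r − q + σ²/2)T = ln(56/66) + (0.009 − 0.055 + 0.34²/2)·2 = -0.1643 + 0.0236 = -0.1407
d₁ = -0.1407 / 0.4808 = -0.2926 which rounds to -0.29
d₂ = d₁ − σ√T = -0.2926 − 0.4808 = -0.7735 which rounds to -0.77
e^(−qT) = e^(−0.055·2) = 0.8958;  e^(−rT) = e^(−0.009·2) = 0.9822
P = 66·0.9822·N(0.77) − 56·0.8958·N(0.29) = 66·0.9822·0.7794 − 56·0.8958·0.6141 = 50.5248 − 30.8062 = 19.7186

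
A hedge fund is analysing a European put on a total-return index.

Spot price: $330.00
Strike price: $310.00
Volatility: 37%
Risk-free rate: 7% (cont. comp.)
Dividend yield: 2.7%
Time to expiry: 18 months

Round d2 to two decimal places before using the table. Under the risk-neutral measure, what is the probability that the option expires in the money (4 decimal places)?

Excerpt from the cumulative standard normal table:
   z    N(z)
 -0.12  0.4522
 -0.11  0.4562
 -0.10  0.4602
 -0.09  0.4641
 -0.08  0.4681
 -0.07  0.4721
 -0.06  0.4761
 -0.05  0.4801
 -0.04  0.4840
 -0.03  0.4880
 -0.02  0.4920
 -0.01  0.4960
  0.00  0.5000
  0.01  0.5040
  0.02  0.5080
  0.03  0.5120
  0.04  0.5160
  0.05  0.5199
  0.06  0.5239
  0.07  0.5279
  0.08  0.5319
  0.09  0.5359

σ√T = 0.37 × 1.2247 = 0.4532
d₁ = [ln(330/310) + (0.07 − 0.027 + ½·0.37²)·1.5] / (σ√T) = (0.0625 + 0.1672) / 0.4532 = 0.5069 → 0.51
d₂ = 0.5069 − 0.4532 = 0.0537 → 0.05
Risk-neutral Pr[S_T < K] = N(−d₂) = N(-0.05) = 0.4801

0.4801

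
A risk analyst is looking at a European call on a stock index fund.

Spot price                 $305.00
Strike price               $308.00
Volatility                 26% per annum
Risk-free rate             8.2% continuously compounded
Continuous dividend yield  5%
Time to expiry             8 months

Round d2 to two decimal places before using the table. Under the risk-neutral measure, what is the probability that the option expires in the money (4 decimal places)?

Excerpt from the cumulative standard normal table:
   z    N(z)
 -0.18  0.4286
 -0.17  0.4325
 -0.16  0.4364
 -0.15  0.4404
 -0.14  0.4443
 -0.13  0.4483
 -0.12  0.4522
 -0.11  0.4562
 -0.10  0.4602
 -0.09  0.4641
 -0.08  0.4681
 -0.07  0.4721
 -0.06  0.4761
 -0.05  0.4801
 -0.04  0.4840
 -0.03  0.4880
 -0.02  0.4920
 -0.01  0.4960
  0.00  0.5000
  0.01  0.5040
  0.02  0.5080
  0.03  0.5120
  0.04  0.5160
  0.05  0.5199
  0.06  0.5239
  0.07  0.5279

σ√T = 0.26 × 0.8165 = 0.2123
d₁ = [ln(305/308) + (0.082 − 0.05 + 0.26²/2)·0.6667] / 0.2123 = [-0.0098 + 0.0439] / 0.2123 = 0.1605 ≈ 0.16
d₂ = d₁ − σ√T = 0.1605 − 0.2123 = -0.0518 ≈ -0.05
Pr(exercise) under Q = N(d₂) = 0.4801

0.4801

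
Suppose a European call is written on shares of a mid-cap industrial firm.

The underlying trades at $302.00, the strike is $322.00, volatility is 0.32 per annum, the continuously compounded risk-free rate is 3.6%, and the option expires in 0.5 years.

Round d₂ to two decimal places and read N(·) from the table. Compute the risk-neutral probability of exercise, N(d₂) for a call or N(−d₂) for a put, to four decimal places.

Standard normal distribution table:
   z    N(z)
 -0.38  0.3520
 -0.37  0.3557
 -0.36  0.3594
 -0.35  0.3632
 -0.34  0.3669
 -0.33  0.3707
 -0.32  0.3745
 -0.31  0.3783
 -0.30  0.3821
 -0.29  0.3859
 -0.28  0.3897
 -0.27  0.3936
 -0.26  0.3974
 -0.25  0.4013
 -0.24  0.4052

0.3745

σ√T = 0.32 × 0.7071 = 0.2263
d₁ = [ln(302/322) + (0.036 + 0.32²/2)·0.5] / 0.2263 = [-0.0641 + 0.0436] / 0.2263 = -0.0907 → -0.09
d₂ = d₁ − σ√T = -0.0907 − 0.2263 = -0.3170 → -0.32
Risk-neutral Pr[S_T > K] = N(d₂) = N(-0.32) = 0.3745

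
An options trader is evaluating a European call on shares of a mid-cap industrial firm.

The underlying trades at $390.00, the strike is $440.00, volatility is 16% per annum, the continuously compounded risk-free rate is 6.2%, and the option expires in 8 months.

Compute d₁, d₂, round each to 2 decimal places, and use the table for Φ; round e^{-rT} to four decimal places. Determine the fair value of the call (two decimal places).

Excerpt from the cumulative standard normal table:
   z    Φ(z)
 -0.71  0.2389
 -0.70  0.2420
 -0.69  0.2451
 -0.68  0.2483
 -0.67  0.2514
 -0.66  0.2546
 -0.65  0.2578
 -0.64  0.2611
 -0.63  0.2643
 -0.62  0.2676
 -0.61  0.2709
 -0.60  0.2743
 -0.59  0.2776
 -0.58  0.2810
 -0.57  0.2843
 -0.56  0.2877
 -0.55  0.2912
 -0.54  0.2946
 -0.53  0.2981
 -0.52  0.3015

σ√T = 0.16 × 0.8165 = 0.1306
d₁ = [ln(390/440) + (0.062 + 0.16²/2)·0.6667] / 0.1306 = [-0.1206 + 0.0499] / 0.1306 = -0.5417 ≈ -0.54
d₂ = d₁ − σ√T = -0.5417 − 0.1306 = -0.6723 ≈ -0.67
exp(−rT) = exp(−0.062·0.6667) = 0.9595
N(d₁) = N(-0.54) = 0.2946;  N(d₂) = N(-0.67) = 0.2514
C = 390·0.2946 − 440·0.9595·0.2514 = 114.8940 − 106.1361 = 8.7579

$8.76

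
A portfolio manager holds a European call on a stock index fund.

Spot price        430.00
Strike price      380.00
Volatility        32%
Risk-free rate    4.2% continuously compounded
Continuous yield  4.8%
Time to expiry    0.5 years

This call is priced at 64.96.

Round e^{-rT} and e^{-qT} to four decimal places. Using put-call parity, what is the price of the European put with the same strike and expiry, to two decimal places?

17.25

e^(−qT) = e^(−0.048·0.5) = 0.9763;  e^(−rT) = e^(−0.042·0.5) = 0.9792
Put-call parity: C − P = S·e^(−qT) − K·e^(−rT) = 430·0.9763 − 380·0.9792 = 419.8090 − 372.0960 = 47.7130
P = C − (C − P) = 64.96 − (47.7130) = 17.2470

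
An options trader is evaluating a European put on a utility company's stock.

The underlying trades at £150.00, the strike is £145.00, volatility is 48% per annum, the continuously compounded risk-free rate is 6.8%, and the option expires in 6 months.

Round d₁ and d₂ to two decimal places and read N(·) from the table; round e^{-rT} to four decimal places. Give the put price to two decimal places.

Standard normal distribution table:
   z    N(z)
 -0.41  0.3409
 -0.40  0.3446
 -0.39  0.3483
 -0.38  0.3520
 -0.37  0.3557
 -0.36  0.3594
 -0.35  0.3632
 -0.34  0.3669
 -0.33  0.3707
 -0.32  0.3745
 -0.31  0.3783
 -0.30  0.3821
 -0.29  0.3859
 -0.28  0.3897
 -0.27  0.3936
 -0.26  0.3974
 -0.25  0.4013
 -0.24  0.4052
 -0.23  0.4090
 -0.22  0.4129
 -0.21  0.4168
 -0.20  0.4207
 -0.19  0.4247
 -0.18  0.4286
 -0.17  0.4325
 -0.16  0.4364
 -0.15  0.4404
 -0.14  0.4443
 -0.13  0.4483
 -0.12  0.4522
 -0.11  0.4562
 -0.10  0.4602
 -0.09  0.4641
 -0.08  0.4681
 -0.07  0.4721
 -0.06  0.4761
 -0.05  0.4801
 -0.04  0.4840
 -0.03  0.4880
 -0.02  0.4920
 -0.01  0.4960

σ√T = 0.48 × 0.7071 = 0.3394
d₁ = [ln(150/145) + (0.068 + ½·0.48²)·0.5] / (σ√T) = (0.0339 + 0.0916) / 0.3394 = 0.3698 ⇒ 0.37
d₂ = 0.3698 − 0.3394 = 0.0304 ⇒ 0.03
e^(−rT) = e^(−0.068·0.5) = 0.9666
N(−d₂) = N(-0.03) = 0.4880;  N(−d₁) = N(-0.37) = 0.3557
P = 145·0.9666·0.4880 − 150·0.3557 = 68.3966 − 53.3550 = 15.0416

£15.04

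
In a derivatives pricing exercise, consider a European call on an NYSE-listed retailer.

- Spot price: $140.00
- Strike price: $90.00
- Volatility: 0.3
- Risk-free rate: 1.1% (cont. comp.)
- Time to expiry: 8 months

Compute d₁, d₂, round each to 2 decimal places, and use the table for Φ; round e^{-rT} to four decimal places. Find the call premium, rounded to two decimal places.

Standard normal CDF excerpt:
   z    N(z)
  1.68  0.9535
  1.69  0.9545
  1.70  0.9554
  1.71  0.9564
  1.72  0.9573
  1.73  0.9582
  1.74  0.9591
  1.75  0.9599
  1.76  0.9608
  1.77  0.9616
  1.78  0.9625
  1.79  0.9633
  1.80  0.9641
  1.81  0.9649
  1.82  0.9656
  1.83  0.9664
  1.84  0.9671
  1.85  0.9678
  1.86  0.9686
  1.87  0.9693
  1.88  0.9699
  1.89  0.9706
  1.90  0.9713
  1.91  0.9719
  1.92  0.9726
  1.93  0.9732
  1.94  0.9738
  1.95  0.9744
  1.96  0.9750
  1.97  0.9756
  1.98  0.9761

$51.05

σ√T = 0.3 × 0.8165 = 0.2449
ln(S/K) + (r + σ²/2)T = ln(140/90) + (0.011 + 0.3²/2)·0.6667 = 0.4418 + 0.0373 = 0.4792
d₁ = 0.4792 / 0.2449 = 1.9562 → 1.96
d₂ = d₁ − σ√T = 1.9562 − 0.2449 = 1.7112 → 1.71
e^(−rT) = e^(−0.011·0.6667) = 0.9927
C = 140·N(1.96) − 90·0.9927·N(1.71) = 140·0.9750 − 90·0.9927·0.9564 = 136.5000 − 85.4476 = 51.0524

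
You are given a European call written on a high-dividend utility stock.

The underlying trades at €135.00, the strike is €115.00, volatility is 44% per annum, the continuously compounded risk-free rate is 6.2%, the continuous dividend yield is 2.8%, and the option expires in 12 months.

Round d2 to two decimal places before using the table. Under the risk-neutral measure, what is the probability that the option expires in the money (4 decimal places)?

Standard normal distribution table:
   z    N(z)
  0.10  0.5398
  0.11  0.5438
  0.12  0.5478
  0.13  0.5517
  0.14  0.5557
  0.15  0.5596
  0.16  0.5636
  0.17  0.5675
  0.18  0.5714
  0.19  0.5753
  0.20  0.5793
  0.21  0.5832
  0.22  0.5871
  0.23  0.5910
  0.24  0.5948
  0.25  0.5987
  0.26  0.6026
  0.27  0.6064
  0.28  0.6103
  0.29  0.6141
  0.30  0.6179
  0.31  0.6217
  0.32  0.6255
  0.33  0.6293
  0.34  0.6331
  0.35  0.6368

σ√T = 0.44·√1 = 0.4400
ln(S/K) + (r − q + σ²/2)T = ln(135/115) + (0.062 − 0.028 + 0.44²/2)·1 = 0.1603 + 0.1308 = 0.2911
d₁ = 0.2911 / 0.4400 = 0.6617 which rounds to 0.66
d₂ = d₁ − σ√T = 0.6617 − 0.4400 = 0.2217 which rounds to 0.22
Pr(exercise) under Q = N(d₂) = 0.5871

0.5871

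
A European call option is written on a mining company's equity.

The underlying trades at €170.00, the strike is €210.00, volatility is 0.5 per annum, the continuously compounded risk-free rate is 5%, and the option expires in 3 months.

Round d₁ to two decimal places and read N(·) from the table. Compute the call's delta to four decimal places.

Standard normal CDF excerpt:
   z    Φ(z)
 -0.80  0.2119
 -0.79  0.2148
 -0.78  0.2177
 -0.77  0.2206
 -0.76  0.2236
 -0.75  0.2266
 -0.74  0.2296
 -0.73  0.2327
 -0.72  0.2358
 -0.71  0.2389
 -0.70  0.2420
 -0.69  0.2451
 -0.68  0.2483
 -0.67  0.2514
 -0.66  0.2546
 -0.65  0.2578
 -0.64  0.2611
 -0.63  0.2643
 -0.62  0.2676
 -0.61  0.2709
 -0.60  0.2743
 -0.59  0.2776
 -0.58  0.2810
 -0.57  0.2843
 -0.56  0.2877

T = 0.25;  σ√T = 0.2500
ln(S/K) + (r + σ²/2)T = ln(170/210) + (0.05 + 0.5²/2)·0.25 = -0.2113 + 0.0437 = -0.1676
d₁ = -0.1676 / 0.2500 = -0.6702 ⇒ -0.67
N(d₁) = N(-0.67) = 0.2514
Δ_call = N(d₁) = 0.2514

0.2514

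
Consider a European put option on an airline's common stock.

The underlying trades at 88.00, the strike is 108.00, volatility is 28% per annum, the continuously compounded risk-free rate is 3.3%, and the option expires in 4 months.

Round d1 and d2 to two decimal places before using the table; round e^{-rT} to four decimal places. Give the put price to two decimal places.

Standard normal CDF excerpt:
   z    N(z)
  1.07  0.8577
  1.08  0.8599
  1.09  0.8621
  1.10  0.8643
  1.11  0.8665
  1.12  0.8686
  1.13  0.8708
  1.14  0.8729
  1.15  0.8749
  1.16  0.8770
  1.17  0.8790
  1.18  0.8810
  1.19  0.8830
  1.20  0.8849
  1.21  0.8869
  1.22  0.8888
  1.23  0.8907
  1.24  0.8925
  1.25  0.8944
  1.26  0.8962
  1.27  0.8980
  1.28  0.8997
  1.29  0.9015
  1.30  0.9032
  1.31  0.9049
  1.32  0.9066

19.67

T = 0.3333;  σ√T = 0.1617
d₁ = [ln(88/108) + (0.033 + 0.28²/2)·0.3333] / 0.1617 = [-0.2048 + 0.0241] / 0.1617 = -1.1180 which rounds to -1.12
d₂ = d₁ − σ√T = -1.1180 − 0.1617 = -1.2796 which rounds to -1.28
e^(−rT) = e^(−0.033·0.3333) = 0.9891
N(−d₂) = N(1.28) = 0.8997;  N(−d₁) = N(1.12) = 0.8686
P = 108·0.9891·0.8997 − 88·0.8686 = 96.1085 − 76.4368 = 19.6717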